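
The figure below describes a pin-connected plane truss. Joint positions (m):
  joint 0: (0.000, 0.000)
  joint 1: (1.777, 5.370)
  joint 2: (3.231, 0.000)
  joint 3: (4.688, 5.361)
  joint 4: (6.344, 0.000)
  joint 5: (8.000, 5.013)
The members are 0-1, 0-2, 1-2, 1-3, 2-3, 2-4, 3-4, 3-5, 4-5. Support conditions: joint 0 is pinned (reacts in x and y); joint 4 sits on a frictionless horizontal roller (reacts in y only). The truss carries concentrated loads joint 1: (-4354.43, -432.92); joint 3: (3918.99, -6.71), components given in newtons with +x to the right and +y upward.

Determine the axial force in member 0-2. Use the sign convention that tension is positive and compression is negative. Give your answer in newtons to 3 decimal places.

N=6 nodes, M=9 members, R=3 reactions → 2N=12, M+R=12
member 0 (0-1): L=5.6564, (cx,cy)=(0.3142,0.9494)
member 1 (0-2): L=3.2310, (cx,cy)=(1.0000,0.0000)
member 2 (1-2): L=5.5634, (cx,cy)=(0.2614,-0.9652)
member 3 (1-3): L=2.9110, (cx,cy)=(1.0000,-0.0031)
member 4 (2-3): L=5.5555, (cx,cy)=(0.2623,0.9650)
member 5 (2-4): L=3.1130, (cx,cy)=(1.0000,0.0000)
member 6 (3-4): L=5.6109, (cx,cy)=(0.2951,-0.9555)
member 7 (3-5): L=3.3302, (cx,cy)=(0.9945,-0.1045)
member 8 (4-5): L=5.2794, (cx,cy)=(0.3137,0.9495)
solve A·x = −loads:
  F[0-1] = -724.2207 N (compression)
  F[0-2] = -207.9199 N (compression)
  F[1-2] = +250.7939 N (tension)
  F[1-3] = +4061.3836 N (tension)
  F[2-3] = -250.8582 N (compression)
  F[2-4] = -76.5831 N (compression)
  F[3-4] = +259.4825 N (tension)
  F[3-5] = +0.0000 N (tension)
  F[4-5] = -0.0000 N (compression)
  Rx@0 = +435.4400 N
  Ry@0 = +687.5538 N
  Ry@4 = -247.9238 N

-207.920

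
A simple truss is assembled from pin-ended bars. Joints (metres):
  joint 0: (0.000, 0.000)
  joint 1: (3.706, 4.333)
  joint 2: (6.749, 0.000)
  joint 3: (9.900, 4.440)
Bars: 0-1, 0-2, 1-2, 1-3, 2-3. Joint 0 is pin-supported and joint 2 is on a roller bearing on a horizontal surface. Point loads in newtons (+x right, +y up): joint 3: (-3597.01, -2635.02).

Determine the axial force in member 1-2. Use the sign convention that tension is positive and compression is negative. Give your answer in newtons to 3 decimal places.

N=4 nodes, M=5 members, R=3 reactions → 2N=8, M+R=8
member 0 (0-1): L=5.7017, (cx,cy)=(0.6500,0.7599)
member 1 (0-2): L=6.7490, (cx,cy)=(1.0000,0.0000)
member 2 (1-2): L=5.2948, (cx,cy)=(0.5747,-0.8184)
member 3 (1-3): L=6.1949, (cx,cy)=(0.9999,0.0173)
member 4 (2-3): L=5.4445, (cx,cy)=(0.5788,0.8155)
solve A·x = −loads:
  F[0-1] = -1495.0141 N (compression)
  F[0-2] = -2625.2775 N (compression)
  F[1-2] = +1351.4124 N (tension)
  F[1-3] = -1748.6724 N (compression)
  F[2-3] = -3194.1173 N (compression)
  Rx@0 = +3597.0100 N
  Ry@0 = +1136.1352 N
  Ry@2 = +1498.8848 N

1351.412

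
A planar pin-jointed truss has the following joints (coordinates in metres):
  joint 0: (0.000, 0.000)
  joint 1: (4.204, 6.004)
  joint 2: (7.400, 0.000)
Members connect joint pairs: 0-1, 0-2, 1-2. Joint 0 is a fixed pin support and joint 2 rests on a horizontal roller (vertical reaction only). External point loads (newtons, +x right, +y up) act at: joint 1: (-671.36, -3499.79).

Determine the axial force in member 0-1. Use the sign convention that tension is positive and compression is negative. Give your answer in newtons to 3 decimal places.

N=3 nodes, M=3 members, R=3 reactions → 2N=6, M+R=6
member 0 (0-1): L=7.3295, (cx,cy)=(0.5736,0.8192)
member 1 (0-2): L=7.4000, (cx,cy)=(1.0000,0.0000)
member 2 (1-2): L=6.8016, (cx,cy)=(0.4699,-0.8827)
solve A·x = −loads:
  F[0-1] = -2510.1962 N (compression)
  F[0-2] = +768.4188 N (tension)
  F[1-2] = -1635.3302 N (compression)
  Rx@0 = +671.3600 N
  Ry@0 = +2056.2398 N
  Ry@2 = +1443.5502 N

-2510.196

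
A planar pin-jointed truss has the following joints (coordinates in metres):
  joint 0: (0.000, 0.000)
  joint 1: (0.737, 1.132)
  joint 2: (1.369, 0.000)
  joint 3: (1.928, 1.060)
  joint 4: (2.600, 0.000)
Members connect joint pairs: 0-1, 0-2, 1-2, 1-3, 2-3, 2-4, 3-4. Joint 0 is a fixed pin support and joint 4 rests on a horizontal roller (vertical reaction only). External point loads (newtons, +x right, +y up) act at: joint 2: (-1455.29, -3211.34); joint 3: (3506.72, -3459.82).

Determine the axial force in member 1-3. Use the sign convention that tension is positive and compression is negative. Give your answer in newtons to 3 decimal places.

-1235.101

N=5 nodes, M=7 members, R=3 reactions → 2N=10, M+R=10
member 0 (0-1): L=1.3508, (cx,cy)=(0.5456,0.8380)
member 1 (0-2): L=1.3690, (cx,cy)=(1.0000,0.0000)
member 2 (1-2): L=1.2965, (cx,cy)=(0.4875,-0.8731)
member 3 (1-3): L=1.1932, (cx,cy)=(0.9982,-0.0603)
member 4 (2-3): L=1.1984, (cx,cy)=(0.4665,0.8845)
member 5 (2-4): L=1.2310, (cx,cy)=(1.0000,0.0000)
member 6 (3-4): L=1.2551, (cx,cy)=(0.5354,-0.8446)
solve A·x = −loads:
  F[0-1] = -1175.3814 N (compression)
  F[0-2] = +2692.7330 N (tension)
  F[1-2] = +1213.4912 N (tension)
  F[1-3] = -1235.1011 N (compression)
  F[2-3] = +2432.6788 N (tension)
  F[2-4] = +3604.8022 N (tension)
  F[3-4] = -6732.5226 N (compression)
  Rx@0 = -2051.4300 N
  Ry@0 = +985.0136 N
  Ry@4 = +5686.1464 N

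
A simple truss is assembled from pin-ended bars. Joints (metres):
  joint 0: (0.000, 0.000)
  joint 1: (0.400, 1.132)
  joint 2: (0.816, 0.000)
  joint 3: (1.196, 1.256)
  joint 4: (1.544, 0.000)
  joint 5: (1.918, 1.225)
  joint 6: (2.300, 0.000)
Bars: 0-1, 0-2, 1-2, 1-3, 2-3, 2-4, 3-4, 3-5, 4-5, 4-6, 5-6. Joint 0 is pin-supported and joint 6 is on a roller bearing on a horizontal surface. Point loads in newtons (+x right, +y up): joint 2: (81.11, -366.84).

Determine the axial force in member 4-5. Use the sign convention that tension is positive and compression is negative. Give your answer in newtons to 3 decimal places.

132.520

N=7 nodes, M=11 members, R=3 reactions → 2N=14, M+R=14
member 0 (0-1): L=1.2006, (cx,cy)=(0.3332,0.9429)
member 1 (0-2): L=0.8160, (cx,cy)=(1.0000,0.0000)
member 2 (1-2): L=1.2060, (cx,cy)=(0.3449,-0.9386)
member 3 (1-3): L=0.8056, (cx,cy)=(0.9881,0.1539)
member 4 (2-3): L=1.3122, (cx,cy)=(0.2896,0.9572)
member 5 (2-4): L=0.7280, (cx,cy)=(1.0000,0.0000)
member 6 (3-4): L=1.3033, (cx,cy)=(0.2670,-0.9637)
member 7 (3-5): L=0.7227, (cx,cy)=(0.9991,-0.0429)
member 8 (4-5): L=1.2808, (cx,cy)=(0.2920,0.9564)
member 9 (4-6): L=0.7560, (cx,cy)=(1.0000,0.0000)
member 10 (5-6): L=1.2832, (cx,cy)=(0.2977,-0.9547)
solve A·x = −loads:
  F[0-1] = -251.0338 N (compression)
  F[0-2] = +164.7466 N (tension)
  F[1-2] = +225.3847 N (tension)
  F[1-3] = -163.3264 N (compression)
  F[2-3] = +162.2396 N (tension)
  F[2-4] = +114.3980 N (tension)
  F[3-4] = -131.5194 N (compression)
  F[3-5] = -79.3540 N (compression)
  F[4-5] = +132.5199 N (tension)
  F[4-6] = +40.5851 N (tension)
  F[5-6] = -136.3296 N (compression)
  Rx@0 = -81.1100 N
  Ry@0 = +236.6915 N
  Ry@6 = +130.1485 N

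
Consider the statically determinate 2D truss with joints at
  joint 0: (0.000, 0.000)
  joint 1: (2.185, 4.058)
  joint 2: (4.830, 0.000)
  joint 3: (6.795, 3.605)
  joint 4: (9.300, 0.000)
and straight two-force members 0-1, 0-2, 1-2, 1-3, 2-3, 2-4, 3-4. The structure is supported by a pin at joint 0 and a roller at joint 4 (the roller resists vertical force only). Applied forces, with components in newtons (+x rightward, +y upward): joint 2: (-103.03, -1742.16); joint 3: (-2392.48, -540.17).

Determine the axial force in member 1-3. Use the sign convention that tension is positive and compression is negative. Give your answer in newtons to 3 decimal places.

N=5 nodes, M=7 members, R=3 reactions → 2N=10, M+R=10
member 0 (0-1): L=4.6089, (cx,cy)=(0.4741,0.8805)
member 1 (0-2): L=4.8300, (cx,cy)=(1.0000,0.0000)
member 2 (1-2): L=4.8439, (cx,cy)=(0.5460,-0.8378)
member 3 (1-3): L=4.6322, (cx,cy)=(0.9952,-0.0978)
member 4 (2-3): L=4.1058, (cx,cy)=(0.4786,0.8780)
member 5 (2-4): L=4.4700, (cx,cy)=(1.0000,0.0000)
member 6 (3-4): L=4.3899, (cx,cy)=(0.5706,-0.8212)
solve A·x = −loads:
  F[0-1] = -2169.5779 N (compression)
  F[0-2] = -1466.9416 N (compression)
  F[1-2] = +2565.1638 N (tension)
  F[1-3] = -2440.9696 N (compression)
  F[2-3] = -463.3266 N (compression)
  F[2-4] = +258.5356 N (tension)
  F[3-4] = -453.0701 N (compression)
  Rx@0 = +2495.5100 N
  Ry@0 = +1910.2657 N
  Ry@4 = +372.0643 N

-2440.970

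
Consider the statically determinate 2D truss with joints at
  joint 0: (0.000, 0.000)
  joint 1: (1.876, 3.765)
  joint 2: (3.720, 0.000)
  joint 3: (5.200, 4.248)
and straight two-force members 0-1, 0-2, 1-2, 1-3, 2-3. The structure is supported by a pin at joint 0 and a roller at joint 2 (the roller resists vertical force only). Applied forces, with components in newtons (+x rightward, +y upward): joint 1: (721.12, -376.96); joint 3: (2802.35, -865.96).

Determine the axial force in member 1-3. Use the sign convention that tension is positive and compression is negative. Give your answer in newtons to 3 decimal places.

3303.908

N=4 nodes, M=5 members, R=3 reactions → 2N=8, M+R=8
member 0 (0-1): L=4.2065, (cx,cy)=(0.4460,0.8950)
member 1 (0-2): L=3.7200, (cx,cy)=(1.0000,0.0000)
member 2 (1-2): L=4.1923, (cx,cy)=(0.4399,-0.8981)
member 3 (1-3): L=3.3589, (cx,cy)=(0.9896,0.1438)
member 4 (2-3): L=4.4984, (cx,cy)=(0.3290,0.9443)
solve A·x = −loads:
  F[0-1] = +4566.9344 N (tension)
  F[0-2] = +1486.7224 N (tension)
  F[1-2] = -4442.2776 N (compression)
  F[1-3] = +3303.9079 N (tension)
  F[2-3] = -1420.1105 N (compression)
  Rx@0 = -3523.4700 N
  Ry@0 = -4087.6092 N
  Ry@2 = +5330.5292 N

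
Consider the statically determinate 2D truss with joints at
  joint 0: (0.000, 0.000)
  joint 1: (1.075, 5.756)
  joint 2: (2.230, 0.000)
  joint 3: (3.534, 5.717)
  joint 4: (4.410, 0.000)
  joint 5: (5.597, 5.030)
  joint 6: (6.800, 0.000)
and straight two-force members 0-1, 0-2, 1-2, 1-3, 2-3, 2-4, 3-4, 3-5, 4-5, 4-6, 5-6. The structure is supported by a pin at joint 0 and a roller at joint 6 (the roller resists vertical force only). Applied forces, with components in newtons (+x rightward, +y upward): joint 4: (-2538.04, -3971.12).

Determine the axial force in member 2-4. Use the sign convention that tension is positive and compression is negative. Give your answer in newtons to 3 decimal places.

-1675.259

N=7 nodes, M=11 members, R=3 reactions → 2N=14, M+R=14
member 0 (0-1): L=5.8555, (cx,cy)=(0.1836,0.9830)
member 1 (0-2): L=2.2300, (cx,cy)=(1.0000,0.0000)
member 2 (1-2): L=5.8707, (cx,cy)=(0.1967,-0.9805)
member 3 (1-3): L=2.4593, (cx,cy)=(0.9999,-0.0159)
member 4 (2-3): L=5.8638, (cx,cy)=(0.2224,0.9750)
member 5 (2-4): L=2.1800, (cx,cy)=(1.0000,0.0000)
member 6 (3-4): L=5.7837, (cx,cy)=(0.1515,-0.9885)
member 7 (3-5): L=2.1744, (cx,cy)=(0.9488,-0.3160)
member 8 (4-5): L=5.1682, (cx,cy)=(0.2297,0.9733)
member 9 (4-6): L=2.3900, (cx,cy)=(1.0000,0.0000)
member 10 (5-6): L=5.1719, (cx,cy)=(0.2326,-0.9726)
solve A·x = −loads:
  F[0-1] = -1419.8647 N (compression)
  F[0-2] = -2277.3708 N (compression)
  F[1-2] = +1432.3288 N (tension)
  F[1-3] = -542.5316 N (compression)
  F[2-3] = -1440.4031 N (compression)
  F[2-4] = -1675.2594 N (compression)
  F[3-4] = +1794.2432 N (tension)
  F[3-5] = -1195.7898 N (compression)
  F[4-5] = +2257.9371 N (tension)
  F[4-6] = +615.9427 N (tension)
  F[5-6] = -2648.0199 N (compression)
  Rx@0 = +2538.0400 N
  Ry@0 = +1395.7319 N
  Ry@6 = +2575.3881 N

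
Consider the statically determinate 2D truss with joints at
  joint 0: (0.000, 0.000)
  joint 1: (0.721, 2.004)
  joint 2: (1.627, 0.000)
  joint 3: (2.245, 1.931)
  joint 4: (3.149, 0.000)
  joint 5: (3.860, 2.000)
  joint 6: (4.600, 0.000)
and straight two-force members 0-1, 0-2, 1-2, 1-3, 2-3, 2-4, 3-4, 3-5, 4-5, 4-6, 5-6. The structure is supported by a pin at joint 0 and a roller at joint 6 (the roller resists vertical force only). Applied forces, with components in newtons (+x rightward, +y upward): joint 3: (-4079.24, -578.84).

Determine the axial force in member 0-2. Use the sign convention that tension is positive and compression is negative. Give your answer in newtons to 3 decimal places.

N=7 nodes, M=11 members, R=3 reactions → 2N=14, M+R=14
member 0 (0-1): L=2.1298, (cx,cy)=(0.3385,0.9410)
member 1 (0-2): L=1.6270, (cx,cy)=(1.0000,0.0000)
member 2 (1-2): L=2.1993, (cx,cy)=(0.4120,-0.9112)
member 3 (1-3): L=1.5257, (cx,cy)=(0.9989,-0.0478)
member 4 (2-3): L=2.0275, (cx,cy)=(0.3048,0.9524)
member 5 (2-4): L=1.5220, (cx,cy)=(1.0000,0.0000)
member 6 (3-4): L=2.1321, (cx,cy)=(0.4240,-0.9057)
member 7 (3-5): L=1.6165, (cx,cy)=(0.9991,0.0427)
member 8 (4-5): L=2.1226, (cx,cy)=(0.3350,0.9422)
member 9 (4-6): L=1.4510, (cx,cy)=(1.0000,0.0000)
member 10 (5-6): L=2.1325, (cx,cy)=(0.3470,-0.9379)
solve A·x = −loads:
  F[0-1] = -2134.7872 N (compression)
  F[0-2] = -3356.5365 N (compression)
  F[1-2] = +2292.1086 N (tension)
  F[1-3] = -1668.8539 N (compression)
  F[2-3] = -2192.9379 N (compression)
  F[2-4] = -1743.8646 N (compression)
  F[3-4] = +1628.5235 N (tension)
  F[3-5] = +1054.3492 N (tension)
  F[4-5] = -1565.3274 N (compression)
  F[4-6] = -529.0611 N (compression)
  F[5-6] = +1524.6328 N (tension)
  Rx@0 = +4079.2400 N
  Ry@0 = +2008.7349 N
  Ry@6 = -1429.8949 N

-3356.536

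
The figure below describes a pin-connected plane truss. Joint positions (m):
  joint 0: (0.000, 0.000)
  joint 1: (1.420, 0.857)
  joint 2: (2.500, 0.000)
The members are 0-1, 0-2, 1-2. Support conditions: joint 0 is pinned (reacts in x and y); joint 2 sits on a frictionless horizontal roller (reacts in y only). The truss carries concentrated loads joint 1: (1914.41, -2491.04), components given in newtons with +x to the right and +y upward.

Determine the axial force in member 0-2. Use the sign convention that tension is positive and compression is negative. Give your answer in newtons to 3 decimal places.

N=3 nodes, M=3 members, R=3 reactions → 2N=6, M+R=6
member 0 (0-1): L=1.6586, (cx,cy)=(0.8562,0.5167)
member 1 (0-2): L=2.5000, (cx,cy)=(1.0000,0.0000)
member 2 (1-2): L=1.3787, (cx,cy)=(0.7833,-0.6216)
solve A·x = −loads:
  F[0-1] = -812.5815 N (compression)
  F[0-2] = +2610.1098 N (tension)
  F[1-2] = -3332.0295 N (compression)
  Rx@0 = -1914.4100 N
  Ry@0 = +419.8695 N
  Ry@2 = +2071.1705 N

2610.110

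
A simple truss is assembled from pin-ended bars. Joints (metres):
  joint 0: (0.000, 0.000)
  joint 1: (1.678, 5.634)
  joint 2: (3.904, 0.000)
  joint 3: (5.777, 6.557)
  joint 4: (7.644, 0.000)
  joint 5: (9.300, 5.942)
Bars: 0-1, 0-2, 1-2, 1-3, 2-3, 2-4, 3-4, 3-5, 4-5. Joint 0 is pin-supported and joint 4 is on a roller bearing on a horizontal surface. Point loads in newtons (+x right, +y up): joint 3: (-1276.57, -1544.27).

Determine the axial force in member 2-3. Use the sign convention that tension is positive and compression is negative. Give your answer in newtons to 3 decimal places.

N=6 nodes, M=9 members, R=3 reactions → 2N=12, M+R=12
member 0 (0-1): L=5.8786, (cx,cy)=(0.2854,0.9584)
member 1 (0-2): L=3.9040, (cx,cy)=(1.0000,0.0000)
member 2 (1-2): L=6.0578, (cx,cy)=(0.3675,-0.9300)
member 3 (1-3): L=4.2016, (cx,cy)=(0.9756,0.2197)
member 4 (2-3): L=6.8193, (cx,cy)=(0.2747,0.9615)
member 5 (2-4): L=3.7400, (cx,cy)=(1.0000,0.0000)
member 6 (3-4): L=6.8176, (cx,cy)=(0.2738,-0.9618)
member 7 (3-5): L=3.5763, (cx,cy)=(0.9851,-0.1720)
member 8 (4-5): L=6.1684, (cx,cy)=(0.2685,0.9633)
solve A·x = −loads:
  F[0-1] = -1536.1259 N (compression)
  F[0-2] = -838.0931 N (compression)
  F[1-2] = +1356.1460 N (tension)
  F[1-3] = -960.2624 N (compression)
  F[2-3] = -1311.7172 N (compression)
  F[2-4] = +20.5161 N (tension)
  F[3-4] = -74.9176 N (compression)
  F[3-5] = -0.0000 N (compression)
  F[4-5] = +0.0000 N (tension)
  Rx@0 = +1276.5700 N
  Ry@0 = +1472.2163 N
  Ry@4 = +72.0537 N

-1311.717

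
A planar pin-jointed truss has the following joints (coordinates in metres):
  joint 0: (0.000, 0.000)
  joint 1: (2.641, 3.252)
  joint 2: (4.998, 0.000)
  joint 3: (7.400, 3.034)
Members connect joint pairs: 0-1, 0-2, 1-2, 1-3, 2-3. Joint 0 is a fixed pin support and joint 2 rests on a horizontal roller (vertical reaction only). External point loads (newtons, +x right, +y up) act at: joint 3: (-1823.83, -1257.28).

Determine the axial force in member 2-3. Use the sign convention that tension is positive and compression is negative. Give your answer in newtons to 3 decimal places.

N=4 nodes, M=5 members, R=3 reactions → 2N=8, M+R=8
member 0 (0-1): L=4.1893, (cx,cy)=(0.6304,0.7763)
member 1 (0-2): L=4.9980, (cx,cy)=(1.0000,0.0000)
member 2 (1-2): L=4.0163, (cx,cy)=(0.5869,-0.8097)
member 3 (1-3): L=4.7640, (cx,cy)=(0.9990,-0.0458)
member 4 (2-3): L=3.8697, (cx,cy)=(0.6207,0.7840)
solve A·x = −loads:
  F[0-1] = -647.8550 N (compression)
  F[0-2] = -1415.4139 N (compression)
  F[1-2] = +666.3330 N (tension)
  F[1-3] = -800.2942 N (compression)
  F[2-3] = -1650.3101 N (compression)
  Rx@0 = +1823.8300 N
  Ry@0 = +502.9039 N
  Ry@2 = +754.3761 N

-1650.310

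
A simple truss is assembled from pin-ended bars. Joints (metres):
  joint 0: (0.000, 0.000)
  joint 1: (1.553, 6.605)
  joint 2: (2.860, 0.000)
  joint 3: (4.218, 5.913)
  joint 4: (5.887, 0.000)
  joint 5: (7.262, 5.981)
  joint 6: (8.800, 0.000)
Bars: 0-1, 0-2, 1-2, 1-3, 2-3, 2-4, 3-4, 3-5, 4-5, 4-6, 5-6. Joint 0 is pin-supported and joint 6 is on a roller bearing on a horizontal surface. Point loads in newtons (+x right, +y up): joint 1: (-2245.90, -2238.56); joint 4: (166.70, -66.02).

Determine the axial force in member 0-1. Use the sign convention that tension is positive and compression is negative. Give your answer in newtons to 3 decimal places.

N=7 nodes, M=11 members, R=3 reactions → 2N=14, M+R=14
member 0 (0-1): L=6.7851, (cx,cy)=(0.2289,0.9735)
member 1 (0-2): L=2.8600, (cx,cy)=(1.0000,0.0000)
member 2 (1-2): L=6.7331, (cx,cy)=(0.1941,-0.9810)
member 3 (1-3): L=2.7534, (cx,cy)=(0.9679,-0.2513)
member 4 (2-3): L=6.0669, (cx,cy)=(0.2238,0.9746)
member 5 (2-4): L=3.0270, (cx,cy)=(1.0000,0.0000)
member 6 (3-4): L=6.1440, (cx,cy)=(0.2716,-0.9624)
member 7 (3-5): L=3.0448, (cx,cy)=(0.9998,0.0223)
member 8 (4-5): L=6.1370, (cx,cy)=(0.2241,0.9746)
member 9 (4-6): L=2.9130, (cx,cy)=(1.0000,0.0000)
member 10 (5-6): L=6.1756, (cx,cy)=(0.2490,-0.9685)
solve A·x = −loads:
  F[0-1] = -3647.8978 N (compression)
  F[0-2] = -1244.2573 N (compression)
  F[1-2] = +1016.7145 N (tension)
  F[1-3] = +1253.8421 N (tension)
  F[2-3] = -1023.3405 N (compression)
  F[2-4] = -817.8357 N (compression)
  F[3-4] = +1377.9465 N (tension)
  F[3-5] = +610.3747 N (tension)
  F[4-5] = -1292.9827 N (compression)
  F[4-6] = -320.5294 N (compression)
  F[5-6] = +1287.0323 N (tension)
  Rx@0 = +2079.2000 N
  Ry@0 = +3551.0602 N
  Ry@6 = -1246.4802 N

-3647.898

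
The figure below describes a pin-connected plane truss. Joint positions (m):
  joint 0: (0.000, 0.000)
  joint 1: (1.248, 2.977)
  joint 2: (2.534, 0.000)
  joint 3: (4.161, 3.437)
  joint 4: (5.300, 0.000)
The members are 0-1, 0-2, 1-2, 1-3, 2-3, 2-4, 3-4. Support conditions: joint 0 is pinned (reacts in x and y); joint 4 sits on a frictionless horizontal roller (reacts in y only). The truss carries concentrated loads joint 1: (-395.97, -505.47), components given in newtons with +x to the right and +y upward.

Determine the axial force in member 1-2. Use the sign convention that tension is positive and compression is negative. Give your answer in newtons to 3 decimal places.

128.095

N=5 nodes, M=7 members, R=3 reactions → 2N=10, M+R=10
member 0 (0-1): L=3.2280, (cx,cy)=(0.3866,0.9222)
member 1 (0-2): L=2.5340, (cx,cy)=(1.0000,0.0000)
member 2 (1-2): L=3.2429, (cx,cy)=(0.3966,-0.9180)
member 3 (1-3): L=2.9491, (cx,cy)=(0.9878,0.1560)
member 4 (2-3): L=3.8026, (cx,cy)=(0.4279,0.9038)
member 5 (2-4): L=2.7660, (cx,cy)=(1.0000,0.0000)
member 6 (3-4): L=3.6208, (cx,cy)=(0.3146,-0.9492)
solve A·x = −loads:
  F[0-1] = -660.1983 N (compression)
  F[0-2] = -140.7267 N (compression)
  F[1-2] = +128.0954 N (tension)
  F[1-3] = +91.0435 N (tension)
  F[2-3] = -130.1027 N (compression)
  F[2-4] = -34.2634 N (compression)
  F[3-4] = +108.9212 N (tension)
  Rx@0 = +395.9700 N
  Ry@0 = +608.8617 N
  Ry@4 = -103.3917 N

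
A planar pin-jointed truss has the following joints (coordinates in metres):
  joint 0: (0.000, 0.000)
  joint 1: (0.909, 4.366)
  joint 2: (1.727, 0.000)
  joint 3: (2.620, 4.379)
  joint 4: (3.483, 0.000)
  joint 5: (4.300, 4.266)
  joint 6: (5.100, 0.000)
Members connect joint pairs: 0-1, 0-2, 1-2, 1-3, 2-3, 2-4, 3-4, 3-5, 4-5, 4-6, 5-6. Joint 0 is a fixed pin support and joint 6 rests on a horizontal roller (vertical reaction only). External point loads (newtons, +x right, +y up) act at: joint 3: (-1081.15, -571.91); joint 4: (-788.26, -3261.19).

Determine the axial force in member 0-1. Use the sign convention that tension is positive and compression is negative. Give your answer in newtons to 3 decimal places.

-2288.442

N=7 nodes, M=11 members, R=3 reactions → 2N=14, M+R=14
member 0 (0-1): L=4.4596, (cx,cy)=(0.2038,0.9790)
member 1 (0-2): L=1.7270, (cx,cy)=(1.0000,0.0000)
member 2 (1-2): L=4.4420, (cx,cy)=(0.1842,-0.9829)
member 3 (1-3): L=1.7110, (cx,cy)=(1.0000,0.0076)
member 4 (2-3): L=4.4691, (cx,cy)=(0.1998,0.9798)
member 5 (2-4): L=1.7560, (cx,cy)=(1.0000,0.0000)
member 6 (3-4): L=4.4632, (cx,cy)=(0.1934,-0.9811)
member 7 (3-5): L=1.6838, (cx,cy)=(0.9977,-0.0671)
member 8 (4-5): L=4.3435, (cx,cy)=(0.1881,0.9822)
member 9 (4-6): L=1.6170, (cx,cy)=(1.0000,0.0000)
member 10 (5-6): L=4.3404, (cx,cy)=(0.1843,-0.9829)
solve A·x = −loads:
  F[0-1] = -2288.4417 N (compression)
  F[0-2] = -1402.9595 N (compression)
  F[1-2] = +2272.5414 N (tension)
  F[1-3] = -884.9705 N (compression)
  F[2-3] = -2279.6480 N (compression)
  F[2-4] = -528.9564 N (compression)
  F[3-4] = +1741.4431 N (tension)
  F[3-5] = -597.3719 N (compression)
  F[4-5] = +1580.8275 N (tension)
  F[4-6] = +298.6780 N (tension)
  F[5-6] = -1620.4641 N (compression)
  Rx@0 = +1869.4100 N
  Ry@0 = +2240.3994 N
  Ry@6 = +1592.7006 N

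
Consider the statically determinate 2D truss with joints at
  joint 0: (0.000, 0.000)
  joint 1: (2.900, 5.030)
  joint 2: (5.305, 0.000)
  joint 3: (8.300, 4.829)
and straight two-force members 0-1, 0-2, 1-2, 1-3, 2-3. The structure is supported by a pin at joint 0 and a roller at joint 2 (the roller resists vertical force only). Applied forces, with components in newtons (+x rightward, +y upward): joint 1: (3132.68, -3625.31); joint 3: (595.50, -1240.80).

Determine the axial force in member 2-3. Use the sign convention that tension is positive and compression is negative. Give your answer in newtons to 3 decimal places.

N=4 nodes, M=5 members, R=3 reactions → 2N=8, M+R=8
member 0 (0-1): L=5.8061, (cx,cy)=(0.4995,0.8663)
member 1 (0-2): L=5.3050, (cx,cy)=(1.0000,0.0000)
member 2 (1-2): L=5.5754, (cx,cy)=(0.4314,-0.9022)
member 3 (1-3): L=5.4037, (cx,cy)=(0.9993,-0.0372)
member 4 (2-3): L=5.6824, (cx,cy)=(0.5271,0.8498)
solve A·x = −loads:
  F[0-1] = +2965.7847 N (tension)
  F[0-2] = +2246.8479 N (tension)
  F[1-2] = -6921.3691 N (compression)
  F[1-3] = +1335.1799 N (tension)
  F[2-3] = -1401.6295 N (compression)
  Rx@0 = -3728.1800 N
  Ry@0 = -2569.3450 N
  Ry@2 = +7435.4550 N

-1401.630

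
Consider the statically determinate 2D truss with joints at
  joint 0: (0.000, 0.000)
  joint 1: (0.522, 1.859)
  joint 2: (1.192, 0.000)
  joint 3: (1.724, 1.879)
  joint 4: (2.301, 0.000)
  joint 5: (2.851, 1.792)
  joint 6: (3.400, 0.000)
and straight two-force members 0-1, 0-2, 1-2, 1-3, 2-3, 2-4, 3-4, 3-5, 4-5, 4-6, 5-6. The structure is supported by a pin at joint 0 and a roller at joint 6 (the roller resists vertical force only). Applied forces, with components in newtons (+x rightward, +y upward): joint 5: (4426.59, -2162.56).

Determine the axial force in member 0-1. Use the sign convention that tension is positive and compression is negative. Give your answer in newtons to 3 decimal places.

N=7 nodes, M=11 members, R=3 reactions → 2N=14, M+R=14
member 0 (0-1): L=1.9309, (cx,cy)=(0.2703,0.9628)
member 1 (0-2): L=1.1920, (cx,cy)=(1.0000,0.0000)
member 2 (1-2): L=1.9761, (cx,cy)=(0.3391,-0.9408)
member 3 (1-3): L=1.2022, (cx,cy)=(0.9999,0.0166)
member 4 (2-3): L=1.9529, (cx,cy)=(0.2724,0.9622)
member 5 (2-4): L=1.1090, (cx,cy)=(1.0000,0.0000)
member 6 (3-4): L=1.9656, (cx,cy)=(0.2935,-0.9559)
member 7 (3-5): L=1.1304, (cx,cy)=(0.9970,-0.0770)
member 8 (4-5): L=1.8745, (cx,cy)=(0.2934,0.9560)
member 9 (4-6): L=1.0990, (cx,cy)=(1.0000,0.0000)
member 10 (5-6): L=1.8742, (cx,cy)=(0.2929,-0.9561)
solve A·x = −loads:
  F[0-1] = +2060.6109 N (tension)
  F[0-2] = +3869.5232 N (tension)
  F[1-2] = -2086.4341 N (compression)
  F[1-3] = +1264.6680 N (tension)
  F[2-3] = +2040.0002 N (tension)
  F[2-4] = +2606.3584 N (tension)
  F[3-4] = -2276.2638 N (compression)
  F[3-5] = +2495.8313 N (tension)
  F[4-5] = +2276.1625 N (tension)
  F[4-6] = +1270.3111 N (tension)
  F[5-6] = -4336.6674 N (compression)
  Rx@0 = -4426.5900 N
  Ry@0 = -1983.8835 N
  Ry@6 = +4146.4435 N

2060.611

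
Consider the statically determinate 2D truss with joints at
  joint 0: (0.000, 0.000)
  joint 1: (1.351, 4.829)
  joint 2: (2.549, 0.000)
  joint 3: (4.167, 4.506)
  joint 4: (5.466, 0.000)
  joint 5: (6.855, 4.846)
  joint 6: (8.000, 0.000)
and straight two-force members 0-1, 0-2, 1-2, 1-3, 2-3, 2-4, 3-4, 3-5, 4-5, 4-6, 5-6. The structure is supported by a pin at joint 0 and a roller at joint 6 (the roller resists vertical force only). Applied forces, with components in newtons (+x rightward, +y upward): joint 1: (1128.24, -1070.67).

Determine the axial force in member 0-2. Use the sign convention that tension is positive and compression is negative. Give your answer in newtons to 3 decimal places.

1186.663

N=7 nodes, M=11 members, R=3 reactions → 2N=14, M+R=14
member 0 (0-1): L=5.0144, (cx,cy)=(0.2694,0.9630)
member 1 (0-2): L=2.5490, (cx,cy)=(1.0000,0.0000)
member 2 (1-2): L=4.9754, (cx,cy)=(0.2408,-0.9706)
member 3 (1-3): L=2.8345, (cx,cy)=(0.9935,-0.1140)
member 4 (2-3): L=4.7877, (cx,cy)=(0.3380,0.9412)
member 5 (2-4): L=2.9170, (cx,cy)=(1.0000,0.0000)
member 6 (3-4): L=4.6895, (cx,cy)=(0.2770,-0.9609)
member 7 (3-5): L=2.7094, (cx,cy)=(0.9921,0.1255)
member 8 (4-5): L=5.0411, (cx,cy)=(0.2755,0.9613)
member 9 (4-6): L=2.5340, (cx,cy)=(1.0000,0.0000)
member 10 (5-6): L=4.9794, (cx,cy)=(0.2299,-0.9732)
solve A·x = −loads:
  F[0-1] = -216.8452 N (compression)
  F[0-2] = +1186.6631 N (tension)
  F[1-2] = -769.6308 N (compression)
  F[1-3] = -1007.9127 N (compression)
  F[2-3] = +793.6842 N (tension)
  F[2-4] = +733.1214 N (tension)
  F[3-4] = -958.4977 N (compression)
  F[3-5] = -471.3419 N (compression)
  F[4-5] = +958.0768 N (tension)
  F[4-6] = +203.6340 N (tension)
  F[5-6] = -885.5736 N (compression)
  Rx@0 = -1128.2400 N
  Ry@0 = +208.8267 N
  Ry@6 = +861.8433 N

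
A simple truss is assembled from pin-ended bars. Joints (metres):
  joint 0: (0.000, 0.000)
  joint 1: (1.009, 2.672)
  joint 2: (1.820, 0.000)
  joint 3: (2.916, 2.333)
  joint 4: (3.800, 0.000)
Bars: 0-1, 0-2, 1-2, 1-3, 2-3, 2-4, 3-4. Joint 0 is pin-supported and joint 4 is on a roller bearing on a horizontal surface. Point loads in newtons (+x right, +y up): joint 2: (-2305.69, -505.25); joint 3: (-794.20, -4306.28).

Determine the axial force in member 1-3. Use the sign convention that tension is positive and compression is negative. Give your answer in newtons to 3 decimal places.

-1281.654

N=5 nodes, M=7 members, R=3 reactions → 2N=10, M+R=10
member 0 (0-1): L=2.8562, (cx,cy)=(0.3533,0.9355)
member 1 (0-2): L=1.8200, (cx,cy)=(1.0000,0.0000)
member 2 (1-2): L=2.7924, (cx,cy)=(0.2904,-0.9569)
member 3 (1-3): L=1.9369, (cx,cy)=(0.9846,-0.1750)
member 4 (2-3): L=2.5776, (cx,cy)=(0.4252,0.9051)
member 5 (2-4): L=1.9800, (cx,cy)=(1.0000,0.0000)
member 6 (3-4): L=2.4949, (cx,cy)=(0.3543,-0.9351)
solve A·x = −loads:
  F[0-1] = -1873.4327 N (compression)
  F[0-2] = -2438.0602 N (compression)
  F[1-2] = +2066.0092 N (tension)
  F[1-3] = -1281.6537 N (compression)
  F[2-3] = -1626.0122 N (compression)
  F[2-4] = +1159.0496 N (tension)
  F[3-4] = -3271.1208 N (compression)
  Rx@0 = +3099.8900 N
  Ry@0 = +1752.6356 N
  Ry@4 = +3058.8944 N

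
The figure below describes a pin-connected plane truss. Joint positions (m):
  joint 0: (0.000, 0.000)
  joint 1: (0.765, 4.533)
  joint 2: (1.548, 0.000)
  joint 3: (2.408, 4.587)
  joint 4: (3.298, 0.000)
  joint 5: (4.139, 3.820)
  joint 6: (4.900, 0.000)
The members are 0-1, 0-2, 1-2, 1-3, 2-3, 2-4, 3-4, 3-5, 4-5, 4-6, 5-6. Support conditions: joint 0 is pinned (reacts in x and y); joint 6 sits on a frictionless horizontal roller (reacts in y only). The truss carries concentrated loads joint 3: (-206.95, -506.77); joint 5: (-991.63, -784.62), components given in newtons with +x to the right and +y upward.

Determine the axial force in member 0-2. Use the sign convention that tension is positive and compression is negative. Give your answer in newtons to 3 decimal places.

N=7 nodes, M=11 members, R=3 reactions → 2N=14, M+R=14
member 0 (0-1): L=4.5971, (cx,cy)=(0.1664,0.9861)
member 1 (0-2): L=1.5480, (cx,cy)=(1.0000,0.0000)
member 2 (1-2): L=4.6001, (cx,cy)=(0.1702,-0.9854)
member 3 (1-3): L=1.6439, (cx,cy)=(0.9995,0.0328)
member 4 (2-3): L=4.6669, (cx,cy)=(0.1843,0.9829)
member 5 (2-4): L=1.7500, (cx,cy)=(1.0000,0.0000)
member 6 (3-4): L=4.6725, (cx,cy)=(0.1905,-0.9817)
member 7 (3-5): L=1.8933, (cx,cy)=(0.9143,-0.4051)
member 8 (4-5): L=3.9115, (cx,cy)=(0.2150,0.9766)
member 9 (4-6): L=1.6020, (cx,cy)=(1.0000,0.0000)
member 10 (5-6): L=3.8951, (cx,cy)=(0.1954,-0.9807)
solve A·x = −loads:
  F[0-1] = -1365.4206 N (compression)
  F[0-2] = -971.3613 N (compression)
  F[1-2] = +1351.0717 N (tension)
  F[1-3] = -457.4351 N (compression)
  F[2-3] = -1354.5532 N (compression)
  F[2-4] = -491.7807 N (compression)
  F[3-4] = +1182.5490 N (tension)
  F[3-5] = -793.0873 N (compression)
  F[4-5] = -1188.7001 N (compression)
  F[4-6] = -10.9553 N (compression)
  F[5-6] = +56.0728 N (tension)
  Rx@0 = +1198.5800 N
  Ry@0 = +1346.3822 N
  Ry@6 = -54.9922 N

-971.361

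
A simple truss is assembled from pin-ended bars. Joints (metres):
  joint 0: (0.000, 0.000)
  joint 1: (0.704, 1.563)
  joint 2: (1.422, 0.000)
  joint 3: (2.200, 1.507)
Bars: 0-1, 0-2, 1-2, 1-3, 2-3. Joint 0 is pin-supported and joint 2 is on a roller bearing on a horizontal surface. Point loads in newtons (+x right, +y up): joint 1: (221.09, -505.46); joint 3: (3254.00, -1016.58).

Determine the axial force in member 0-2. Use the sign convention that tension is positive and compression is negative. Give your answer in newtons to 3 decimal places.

1676.809

N=4 nodes, M=5 members, R=3 reactions → 2N=8, M+R=8
member 0 (0-1): L=1.7142, (cx,cy)=(0.4107,0.9118)
member 1 (0-2): L=1.4220, (cx,cy)=(1.0000,0.0000)
member 2 (1-2): L=1.7200, (cx,cy)=(0.4174,-0.9087)
member 3 (1-3): L=1.4970, (cx,cy)=(0.9993,-0.0374)
member 4 (2-3): L=1.6960, (cx,cy)=(0.4587,0.8886)
solve A·x = −loads:
  F[0-1] = +4378.7886 N (tension)
  F[0-2] = +1676.8092 N (tension)
  F[1-2] = -5102.5501 N (compression)
  F[1-3] = +3709.7717 N (tension)
  F[2-3] = -987.8846 N (compression)
  Rx@0 = -3475.0900 N
  Ry@0 = -3992.4899 N
  Ry@2 = +5514.5299 N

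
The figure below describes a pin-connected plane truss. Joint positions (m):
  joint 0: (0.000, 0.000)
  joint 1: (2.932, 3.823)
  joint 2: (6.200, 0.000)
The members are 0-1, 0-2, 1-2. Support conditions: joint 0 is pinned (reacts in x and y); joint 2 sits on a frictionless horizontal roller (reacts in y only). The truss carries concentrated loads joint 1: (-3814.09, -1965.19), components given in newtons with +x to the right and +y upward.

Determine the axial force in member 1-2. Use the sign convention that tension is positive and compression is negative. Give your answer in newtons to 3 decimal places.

N=3 nodes, M=3 members, R=3 reactions → 2N=6, M+R=6
member 0 (0-1): L=4.8179, (cx,cy)=(0.6086,0.7935)
member 1 (0-2): L=6.2000, (cx,cy)=(1.0000,0.0000)
member 2 (1-2): L=5.0294, (cx,cy)=(0.6498,-0.7601)
solve A·x = −loads:
  F[0-1] = -4269.2508 N (compression)
  F[0-2] = -1215.9665 N (compression)
  F[1-2] = +1871.3637 N (tension)
  Rx@0 = +3814.0900 N
  Ry@0 = +3387.6624 N
  Ry@2 = -1422.4724 N

1871.364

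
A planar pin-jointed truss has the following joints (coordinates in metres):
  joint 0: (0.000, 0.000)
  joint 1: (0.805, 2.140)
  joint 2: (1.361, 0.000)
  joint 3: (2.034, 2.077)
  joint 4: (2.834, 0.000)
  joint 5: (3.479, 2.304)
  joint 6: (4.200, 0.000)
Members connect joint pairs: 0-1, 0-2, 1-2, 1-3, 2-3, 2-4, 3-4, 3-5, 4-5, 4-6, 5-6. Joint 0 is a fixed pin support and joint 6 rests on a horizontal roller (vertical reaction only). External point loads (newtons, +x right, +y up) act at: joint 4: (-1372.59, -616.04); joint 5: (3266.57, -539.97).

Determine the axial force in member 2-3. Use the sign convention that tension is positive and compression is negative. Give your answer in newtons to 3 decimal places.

1627.675

N=7 nodes, M=11 members, R=3 reactions → 2N=14, M+R=14
member 0 (0-1): L=2.2864, (cx,cy)=(0.3521,0.9360)
member 1 (0-2): L=1.3610, (cx,cy)=(1.0000,0.0000)
member 2 (1-2): L=2.2110, (cx,cy)=(0.2515,-0.9679)
member 3 (1-3): L=1.2306, (cx,cy)=(0.9987,-0.0512)
member 4 (2-3): L=2.1833, (cx,cy)=(0.3082,0.9513)
member 5 (2-4): L=1.4730, (cx,cy)=(1.0000,0.0000)
member 6 (3-4): L=2.2257, (cx,cy)=(0.3594,-0.9332)
member 7 (3-5): L=1.4627, (cx,cy)=(0.9879,0.1552)
member 8 (4-5): L=2.3926, (cx,cy)=(0.2696,0.9630)
member 9 (4-6): L=1.3660, (cx,cy)=(1.0000,0.0000)
member 10 (5-6): L=2.4142, (cx,cy)=(0.2987,-0.9544)
solve A·x = −loads:
  F[0-1] = +1601.4335 N (tension)
  F[0-2] = +1330.1443 N (tension)
  F[1-2] = -1599.8256 N (compression)
  F[1-3] = +967.4034 N (tension)
  F[2-3] = +1627.6751 N (tension)
  F[2-4] = +426.1190 N (tension)
  F[3-4] = -1281.5835 N (compression)
  F[3-5] = +1952.1524 N (tension)
  F[4-5] = +1881.6415 N (tension)
  F[4-6] = +830.8093 N (tension)
  F[5-6] = -2781.8611 N (compression)
  Rx@0 = -1893.9800 N
  Ry@0 = -1498.8924 N
  Ry@6 = +2654.9024 N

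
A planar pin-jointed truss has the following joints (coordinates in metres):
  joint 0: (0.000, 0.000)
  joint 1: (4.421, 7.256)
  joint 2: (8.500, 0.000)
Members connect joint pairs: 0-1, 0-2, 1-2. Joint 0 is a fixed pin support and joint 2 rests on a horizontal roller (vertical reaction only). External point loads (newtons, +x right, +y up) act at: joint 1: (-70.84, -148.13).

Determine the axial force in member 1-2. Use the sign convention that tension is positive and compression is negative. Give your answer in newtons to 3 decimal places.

N=3 nodes, M=3 members, R=3 reactions → 2N=6, M+R=6
member 0 (0-1): L=8.4968, (cx,cy)=(0.5203,0.8540)
member 1 (0-2): L=8.5000, (cx,cy)=(1.0000,0.0000)
member 2 (1-2): L=8.3239, (cx,cy)=(0.4900,-0.8717)
solve A·x = −loads:
  F[0-1] = -154.0532 N (compression)
  F[0-2] = +9.3164 N (tension)
  F[1-2] = -19.0118 N (compression)
  Rx@0 = +70.8400 N
  Ry@0 = +131.5573 N
  Ry@2 = +16.5727 N

-19.012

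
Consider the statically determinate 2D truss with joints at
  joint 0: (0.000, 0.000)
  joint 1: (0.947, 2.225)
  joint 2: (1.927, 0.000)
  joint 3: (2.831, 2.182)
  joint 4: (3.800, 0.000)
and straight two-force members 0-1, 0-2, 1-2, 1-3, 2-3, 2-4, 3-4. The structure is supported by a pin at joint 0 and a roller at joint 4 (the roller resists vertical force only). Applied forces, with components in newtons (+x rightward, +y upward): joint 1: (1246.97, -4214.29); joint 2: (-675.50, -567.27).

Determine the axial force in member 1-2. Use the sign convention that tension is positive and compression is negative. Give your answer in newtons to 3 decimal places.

-1596.041

N=5 nodes, M=7 members, R=3 reactions → 2N=10, M+R=10
member 0 (0-1): L=2.4181, (cx,cy)=(0.3916,0.9201)
member 1 (0-2): L=1.9270, (cx,cy)=(1.0000,0.0000)
member 2 (1-2): L=2.4313, (cx,cy)=(0.4031,-0.9152)
member 3 (1-3): L=1.8845, (cx,cy)=(0.9997,-0.0228)
member 4 (2-3): L=2.3619, (cx,cy)=(0.3828,0.9239)
member 5 (2-4): L=1.8730, (cx,cy)=(1.0000,0.0000)
member 6 (3-4): L=2.3875, (cx,cy)=(0.4059,-0.9139)
solve A·x = −loads:
  F[0-1] = -2949.0688 N (compression)
  F[0-2] = +1726.3909 N (tension)
  F[1-2] = -1596.0407 N (compression)
  F[1-3] = -1759.0117 N (compression)
  F[2-3] = +2195.0579 N (tension)
  F[2-4] = +918.3939 N (tension)
  F[3-4] = -2262.7984 N (compression)
  Rx@0 = -571.4700 N
  Ry@0 = +2713.5152 N
  Ry@4 = +2068.0448 N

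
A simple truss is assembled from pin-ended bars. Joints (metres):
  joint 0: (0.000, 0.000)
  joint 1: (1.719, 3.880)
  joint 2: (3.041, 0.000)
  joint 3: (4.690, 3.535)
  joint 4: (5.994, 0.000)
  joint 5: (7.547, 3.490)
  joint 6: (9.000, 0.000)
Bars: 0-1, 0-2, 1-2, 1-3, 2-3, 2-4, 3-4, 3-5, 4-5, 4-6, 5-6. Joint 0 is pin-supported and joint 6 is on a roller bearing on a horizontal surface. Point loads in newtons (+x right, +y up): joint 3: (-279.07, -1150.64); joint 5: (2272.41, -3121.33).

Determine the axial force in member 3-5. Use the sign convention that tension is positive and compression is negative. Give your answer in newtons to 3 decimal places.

224.362

N=7 nodes, M=11 members, R=3 reactions → 2N=14, M+R=14
member 0 (0-1): L=4.2437, (cx,cy)=(0.4051,0.9143)
member 1 (0-2): L=3.0410, (cx,cy)=(1.0000,0.0000)
member 2 (1-2): L=4.0990, (cx,cy)=(0.3225,-0.9466)
member 3 (1-3): L=2.9910, (cx,cy)=(0.9933,-0.1153)
member 4 (2-3): L=3.9007, (cx,cy)=(0.4227,0.9062)
member 5 (2-4): L=2.9530, (cx,cy)=(1.0000,0.0000)
member 6 (3-4): L=3.7678, (cx,cy)=(0.3461,-0.9382)
member 7 (3-5): L=2.8574, (cx,cy)=(0.9999,-0.0157)
member 8 (4-5): L=3.8199, (cx,cy)=(0.4066,0.9136)
member 9 (4-6): L=3.0060, (cx,cy)=(1.0000,0.0000)
member 10 (5-6): L=3.7804, (cx,cy)=(0.3844,-0.9232)
solve A·x = −loads:
  F[0-1] = -309.9382 N (compression)
  F[0-2] = +2118.8857 N (tension)
  F[1-2] = +327.7383 N (tension)
  F[1-3] = -232.8001 N (compression)
  F[2-3] = -342.3182 N (compression)
  F[2-4] = +2369.2995 N (tension)
  F[3-4] = -928.1588 N (compression)
  F[3-5] = +224.3616 N (tension)
  F[4-5] = +953.1242 N (tension)
  F[4-6] = +1660.5823 N (tension)
  F[5-6] = -4320.4680 N (compression)
  Rx@0 = -1993.3400 N
  Ry@0 = +283.3725 N
  Ry@6 = +3988.5975 N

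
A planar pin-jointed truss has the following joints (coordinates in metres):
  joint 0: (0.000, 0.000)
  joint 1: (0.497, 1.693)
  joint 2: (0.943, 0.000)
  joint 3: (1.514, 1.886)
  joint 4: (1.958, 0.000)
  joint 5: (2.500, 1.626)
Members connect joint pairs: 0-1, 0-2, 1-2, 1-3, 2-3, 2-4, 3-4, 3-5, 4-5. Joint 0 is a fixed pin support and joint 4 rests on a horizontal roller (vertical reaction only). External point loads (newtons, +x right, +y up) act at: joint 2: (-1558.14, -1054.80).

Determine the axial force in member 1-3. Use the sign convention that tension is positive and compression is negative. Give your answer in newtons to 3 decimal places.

N=6 nodes, M=9 members, R=3 reactions → 2N=12, M+R=12
member 0 (0-1): L=1.7644, (cx,cy)=(0.2817,0.9595)
member 1 (0-2): L=0.9430, (cx,cy)=(1.0000,0.0000)
member 2 (1-2): L=1.7508, (cx,cy)=(0.2547,-0.9670)
member 3 (1-3): L=1.0352, (cx,cy)=(0.9825,0.1864)
member 4 (2-3): L=1.9705, (cx,cy)=(0.2898,0.9571)
member 5 (2-4): L=1.0150, (cx,cy)=(1.0000,0.0000)
member 6 (3-4): L=1.9376, (cx,cy)=(0.2292,-0.9734)
member 7 (3-5): L=1.0197, (cx,cy)=(0.9669,-0.2550)
member 8 (4-5): L=1.7140, (cx,cy)=(0.3162,0.9487)
solve A·x = −loads:
  F[0-1] = -569.8677 N (compression)
  F[0-2] = -1397.6223 N (compression)
  F[1-2] = +508.5247 N (tension)
  F[1-3] = -295.2395 N (compression)
  F[2-3] = +588.2921 N (tension)
  F[2-4] = +119.5943 N (tension)
  F[3-4] = -521.8939 N (compression)
  F[3-5] = -0.0000 N (compression)
  F[4-5] = +0.0000 N (tension)
  Rx@0 = +1558.1400 N
  Ry@0 = +546.7937 N
  Ry@4 = +508.0063 N

-295.239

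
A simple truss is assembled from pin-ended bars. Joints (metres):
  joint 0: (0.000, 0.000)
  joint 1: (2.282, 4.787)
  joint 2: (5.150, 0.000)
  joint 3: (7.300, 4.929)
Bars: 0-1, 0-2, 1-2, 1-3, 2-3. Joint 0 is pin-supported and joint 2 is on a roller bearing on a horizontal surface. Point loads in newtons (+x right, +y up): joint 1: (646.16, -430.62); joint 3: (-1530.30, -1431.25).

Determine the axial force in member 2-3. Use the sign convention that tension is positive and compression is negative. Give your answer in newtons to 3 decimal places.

N=4 nodes, M=5 members, R=3 reactions → 2N=8, M+R=8
member 0 (0-1): L=5.3031, (cx,cy)=(0.4303,0.9027)
member 1 (0-2): L=5.1500, (cx,cy)=(1.0000,0.0000)
member 2 (1-2): L=5.5804, (cx,cy)=(0.5139,-0.8578)
member 3 (1-3): L=5.0200, (cx,cy)=(0.9996,0.0283)
member 4 (2-3): L=5.3775, (cx,cy)=(0.3998,0.9166)
solve A·x = −loads:
  F[0-1] = -560.9002 N (compression)
  F[0-2] = -642.7767 N (compression)
  F[1-2] = +57.9774 N (tension)
  F[1-3] = -917.6875 N (compression)
  F[2-3] = -1533.1629 N (compression)
  Rx@0 = +884.1400 N
  Ry@0 = +506.3129 N
  Ry@2 = +1355.5571 N

-1533.163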